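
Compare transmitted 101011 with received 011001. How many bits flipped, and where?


XOR: 110010

3 error(s) at position(s): 0, 1, 4


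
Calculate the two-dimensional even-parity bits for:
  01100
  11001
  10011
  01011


Row parities: 0111
Column parities: 01101

Row P: 0111, Col P: 01101, Corner: 1


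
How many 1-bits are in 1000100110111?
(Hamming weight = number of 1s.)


Counting 1s in 1000100110111

7


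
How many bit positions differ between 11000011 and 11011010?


XOR: 00011001
Count of 1s: 3

3


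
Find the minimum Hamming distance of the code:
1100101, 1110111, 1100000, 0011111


Comparing all pairs, minimum distance: 2
Can detect 1 errors, correct 0 errors

2


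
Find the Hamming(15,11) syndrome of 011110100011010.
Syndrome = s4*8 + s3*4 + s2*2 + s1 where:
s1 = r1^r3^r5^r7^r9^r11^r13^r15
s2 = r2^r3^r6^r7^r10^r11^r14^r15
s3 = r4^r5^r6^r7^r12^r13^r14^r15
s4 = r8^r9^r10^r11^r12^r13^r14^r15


s1=0, s2=1, s3=1, s4=1

Syndrome = 14 (error at position 14)


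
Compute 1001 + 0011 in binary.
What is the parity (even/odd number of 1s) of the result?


1001 = 9
0011 = 3
Sum = 12 = 1100
1s count = 2

even parity (2 ones in 1100)


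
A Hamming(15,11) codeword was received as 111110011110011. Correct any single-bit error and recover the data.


Syndrome = 0: no error detected

Data: 11001110011 (no errors)


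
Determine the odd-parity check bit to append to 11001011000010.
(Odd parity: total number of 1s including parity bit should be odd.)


Number of 1s in data: 6
Parity bit: 1

1


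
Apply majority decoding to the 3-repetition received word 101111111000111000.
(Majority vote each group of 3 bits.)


Groups: 101, 111, 111, 000, 111, 000
Majority votes: 111010

111010


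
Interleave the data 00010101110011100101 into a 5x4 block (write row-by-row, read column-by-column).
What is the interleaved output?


Matrix:
  0001
  0101
  1100
  1110
  0101
Read columns: 00110011110001011001

00110011110001011001


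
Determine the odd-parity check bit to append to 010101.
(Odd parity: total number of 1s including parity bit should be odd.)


Number of 1s in data: 3
Parity bit: 0

0


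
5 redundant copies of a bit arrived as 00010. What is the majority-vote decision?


Ones: 1 out of 5
Threshold: 3

0 (1/5 voted 1)


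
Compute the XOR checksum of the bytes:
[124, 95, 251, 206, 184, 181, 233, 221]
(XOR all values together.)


XOR chain: 124 ^ 95 ^ 251 ^ 206 ^ 184 ^ 181 ^ 233 ^ 221 = 47

47


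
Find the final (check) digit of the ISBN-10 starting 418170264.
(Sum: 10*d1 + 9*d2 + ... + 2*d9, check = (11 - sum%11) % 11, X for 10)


Weighted sum: 196
196 mod 11 = 9

Check digit: 2


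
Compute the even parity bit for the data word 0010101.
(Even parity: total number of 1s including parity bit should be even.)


Number of 1s in data: 3
Parity bit: 1

1


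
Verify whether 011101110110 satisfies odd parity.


Number of 1s: 8

No, parity error (8 ones)


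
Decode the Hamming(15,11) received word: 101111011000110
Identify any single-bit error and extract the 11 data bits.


Syndrome = 7: error at position 7

Data: 11111000110 (corrected bit 7)


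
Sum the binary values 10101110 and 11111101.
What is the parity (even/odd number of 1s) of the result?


10101110 = 174
11111101 = 253
Sum = 427 = 110101011
1s count = 6

even parity (6 ones in 110101011)


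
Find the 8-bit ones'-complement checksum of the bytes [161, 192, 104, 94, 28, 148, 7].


Sum = 734 mod 256 = 222
Complement = 33

33


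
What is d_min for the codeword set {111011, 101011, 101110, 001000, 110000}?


Comparing all pairs, minimum distance: 1
Can detect 0 errors, correct 0 errors

1


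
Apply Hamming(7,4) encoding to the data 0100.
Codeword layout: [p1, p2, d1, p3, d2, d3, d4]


Parity bits: p1=1, p2=0, p3=1

1001100


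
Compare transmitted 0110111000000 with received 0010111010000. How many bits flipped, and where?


XOR: 0100000010000

2 error(s) at position(s): 1, 8


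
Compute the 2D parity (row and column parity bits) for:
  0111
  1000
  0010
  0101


Row parities: 1110
Column parities: 1000

Row P: 1110, Col P: 1000, Corner: 1


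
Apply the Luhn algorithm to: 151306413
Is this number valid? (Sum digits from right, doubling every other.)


Luhn sum = 21
21 mod 10 = 1

Invalid (Luhn sum mod 10 = 1)


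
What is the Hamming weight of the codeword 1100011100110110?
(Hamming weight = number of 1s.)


Counting 1s in 1100011100110110

9


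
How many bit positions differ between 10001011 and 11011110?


XOR: 01010101
Count of 1s: 4

4


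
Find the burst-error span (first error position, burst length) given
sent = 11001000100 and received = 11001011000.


XOR: 00000011100

Burst at position 6, length 3


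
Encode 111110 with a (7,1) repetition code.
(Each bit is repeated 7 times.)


Each bit -> 7 copies

111111111111111111111111111111111110000000


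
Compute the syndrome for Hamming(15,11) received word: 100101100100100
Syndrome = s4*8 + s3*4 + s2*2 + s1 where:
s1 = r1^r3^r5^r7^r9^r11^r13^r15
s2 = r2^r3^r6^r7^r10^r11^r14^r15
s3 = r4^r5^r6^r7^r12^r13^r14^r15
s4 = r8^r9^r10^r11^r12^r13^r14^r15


s1=1, s2=1, s3=0, s4=0

Syndrome = 3 (error at position 3)


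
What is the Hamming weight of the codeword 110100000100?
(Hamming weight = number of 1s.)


Counting 1s in 110100000100

4


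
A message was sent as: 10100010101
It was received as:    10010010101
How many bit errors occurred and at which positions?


XOR: 00110000000

2 error(s) at position(s): 2, 3


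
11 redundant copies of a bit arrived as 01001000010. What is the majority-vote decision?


Ones: 3 out of 11
Threshold: 6

0 (3/11 voted 1)


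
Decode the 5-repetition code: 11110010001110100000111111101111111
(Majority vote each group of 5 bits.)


Groups: 11110, 01000, 11101, 00000, 11111, 11011, 11111
Majority votes: 1010111

1010111


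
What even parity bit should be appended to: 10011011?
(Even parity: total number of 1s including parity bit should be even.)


Number of 1s in data: 5
Parity bit: 1

1


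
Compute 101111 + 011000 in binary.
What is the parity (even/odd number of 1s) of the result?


101111 = 47
011000 = 24
Sum = 71 = 1000111
1s count = 4

even parity (4 ones in 1000111)


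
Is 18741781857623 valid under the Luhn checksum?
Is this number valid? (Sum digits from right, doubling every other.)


Luhn sum = 66
66 mod 10 = 6

Invalid (Luhn sum mod 10 = 6)


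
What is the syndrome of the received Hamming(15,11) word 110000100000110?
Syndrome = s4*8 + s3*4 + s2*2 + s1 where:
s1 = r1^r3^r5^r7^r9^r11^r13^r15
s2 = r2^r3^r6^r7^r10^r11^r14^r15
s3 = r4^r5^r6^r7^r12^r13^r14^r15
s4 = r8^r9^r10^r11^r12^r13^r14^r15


s1=1, s2=1, s3=1, s4=0

Syndrome = 7 (error at position 7)


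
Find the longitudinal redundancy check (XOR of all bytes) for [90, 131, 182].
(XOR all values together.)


XOR chain: 90 ^ 131 ^ 182 = 111

111


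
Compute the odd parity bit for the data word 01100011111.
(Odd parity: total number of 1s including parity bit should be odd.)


Number of 1s in data: 7
Parity bit: 0

0


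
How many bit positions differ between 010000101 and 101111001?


XOR: 111111100
Count of 1s: 7

7


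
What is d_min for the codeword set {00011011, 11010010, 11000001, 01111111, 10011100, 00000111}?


Comparing all pairs, minimum distance: 3
Can detect 2 errors, correct 1 errors

3


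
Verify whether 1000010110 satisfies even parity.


Number of 1s: 4

Yes, parity is correct (4 ones)


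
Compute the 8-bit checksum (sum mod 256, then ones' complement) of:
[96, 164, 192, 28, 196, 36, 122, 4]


Sum = 838 mod 256 = 70
Complement = 185

185


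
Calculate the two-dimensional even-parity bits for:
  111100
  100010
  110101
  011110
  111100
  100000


Row parities: 000001
Column parities: 101001

Row P: 000001, Col P: 101001, Corner: 1


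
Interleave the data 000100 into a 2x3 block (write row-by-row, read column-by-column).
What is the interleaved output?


Matrix:
  000
  100
Read columns: 010000

010000


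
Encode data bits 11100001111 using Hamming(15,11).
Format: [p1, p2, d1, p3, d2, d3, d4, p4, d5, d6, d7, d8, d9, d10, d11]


Parity bits: p1=0, p2=0, p3=0, p4=0

001011000001111


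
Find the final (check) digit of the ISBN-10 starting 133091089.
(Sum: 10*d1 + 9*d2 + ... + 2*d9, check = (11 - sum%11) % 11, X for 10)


Weighted sum: 162
162 mod 11 = 8

Check digit: 3


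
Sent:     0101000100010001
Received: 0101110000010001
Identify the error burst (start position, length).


XOR: 0000110100000000

Burst at position 4, length 4


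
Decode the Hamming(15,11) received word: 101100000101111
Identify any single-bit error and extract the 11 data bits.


Syndrome = 12: error at position 12

Data: 10000100111 (corrected bit 12)


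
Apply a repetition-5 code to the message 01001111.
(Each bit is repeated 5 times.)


Each bit -> 5 copies

0000011111000000000011111111111111111111


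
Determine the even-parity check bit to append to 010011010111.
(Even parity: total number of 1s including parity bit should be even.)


Number of 1s in data: 7
Parity bit: 1

1


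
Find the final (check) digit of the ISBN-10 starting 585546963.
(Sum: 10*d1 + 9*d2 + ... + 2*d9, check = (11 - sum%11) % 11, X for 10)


Weighted sum: 311
311 mod 11 = 3

Check digit: 8


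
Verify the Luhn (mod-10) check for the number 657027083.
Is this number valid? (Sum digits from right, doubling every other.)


Luhn sum = 31
31 mod 10 = 1

Invalid (Luhn sum mod 10 = 1)


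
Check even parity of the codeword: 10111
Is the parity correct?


Number of 1s: 4

Yes, parity is correct (4 ones)


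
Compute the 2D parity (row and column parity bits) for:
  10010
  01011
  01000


Row parities: 011
Column parities: 10001

Row P: 011, Col P: 10001, Corner: 0


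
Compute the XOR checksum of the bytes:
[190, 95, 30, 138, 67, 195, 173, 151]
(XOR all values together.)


XOR chain: 190 ^ 95 ^ 30 ^ 138 ^ 67 ^ 195 ^ 173 ^ 151 = 207

207


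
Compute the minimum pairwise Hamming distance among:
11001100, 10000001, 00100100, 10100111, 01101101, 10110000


Comparing all pairs, minimum distance: 3
Can detect 2 errors, correct 1 errors

3


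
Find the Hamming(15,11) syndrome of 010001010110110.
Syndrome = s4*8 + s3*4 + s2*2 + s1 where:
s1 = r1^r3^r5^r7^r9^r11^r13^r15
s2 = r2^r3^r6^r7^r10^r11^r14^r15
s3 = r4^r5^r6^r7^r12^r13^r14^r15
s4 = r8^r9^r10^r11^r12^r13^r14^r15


s1=0, s2=1, s3=1, s4=1

Syndrome = 14 (error at position 14)


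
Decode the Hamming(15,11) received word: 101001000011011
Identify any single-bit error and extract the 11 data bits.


Syndrome = 2: error at position 2

Data: 10100011011 (corrected bit 2)


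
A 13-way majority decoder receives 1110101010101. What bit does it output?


Ones: 8 out of 13
Threshold: 7

1 (8/13 voted 1)


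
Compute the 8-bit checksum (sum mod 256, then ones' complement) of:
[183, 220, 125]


Sum = 528 mod 256 = 16
Complement = 239

239


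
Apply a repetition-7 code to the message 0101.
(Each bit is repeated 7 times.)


Each bit -> 7 copies

0000000111111100000001111111


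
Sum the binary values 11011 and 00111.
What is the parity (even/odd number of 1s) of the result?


11011 = 27
00111 = 7
Sum = 34 = 100010
1s count = 2

even parity (2 ones in 100010)


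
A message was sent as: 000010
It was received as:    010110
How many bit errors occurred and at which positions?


XOR: 010100

2 error(s) at position(s): 1, 3


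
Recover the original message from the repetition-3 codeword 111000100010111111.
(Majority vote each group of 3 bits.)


Groups: 111, 000, 100, 010, 111, 111
Majority votes: 100011

100011


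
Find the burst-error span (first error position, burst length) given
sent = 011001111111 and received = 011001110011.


XOR: 000000001100

Burst at position 8, length 2


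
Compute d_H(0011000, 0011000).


XOR: 0000000
Count of 1s: 0

0


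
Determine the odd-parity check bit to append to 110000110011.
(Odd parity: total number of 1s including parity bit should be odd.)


Number of 1s in data: 6
Parity bit: 1

1


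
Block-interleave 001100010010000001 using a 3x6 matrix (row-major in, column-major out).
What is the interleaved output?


Matrix:
  001100
  010010
  000001
Read columns: 000010100100010001

000010100100010001


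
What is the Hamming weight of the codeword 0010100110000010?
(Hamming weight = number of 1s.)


Counting 1s in 0010100110000010

5


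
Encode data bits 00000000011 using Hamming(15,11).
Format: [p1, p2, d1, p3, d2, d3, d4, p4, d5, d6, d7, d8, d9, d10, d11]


Parity bits: p1=1, p2=0, p3=0, p4=0

100000000000011


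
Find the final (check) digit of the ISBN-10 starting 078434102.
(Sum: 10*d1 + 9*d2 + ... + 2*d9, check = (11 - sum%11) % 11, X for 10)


Weighted sum: 201
201 mod 11 = 3

Check digit: 8


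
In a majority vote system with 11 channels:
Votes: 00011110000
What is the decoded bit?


Ones: 4 out of 11
Threshold: 6

0 (4/11 voted 1)


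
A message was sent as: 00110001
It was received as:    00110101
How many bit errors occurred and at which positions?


XOR: 00000100

1 error(s) at position(s): 5


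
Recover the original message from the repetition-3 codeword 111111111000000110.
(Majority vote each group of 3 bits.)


Groups: 111, 111, 111, 000, 000, 110
Majority votes: 111001

111001


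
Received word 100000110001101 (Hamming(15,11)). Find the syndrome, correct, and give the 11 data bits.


Syndrome = 0: no error detected

Data: 00010001101 (no errors)


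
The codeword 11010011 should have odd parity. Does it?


Number of 1s: 5

Yes, parity is correct (5 ones)


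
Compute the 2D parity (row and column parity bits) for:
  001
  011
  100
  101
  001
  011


Row parities: 101010
Column parities: 001

Row P: 101010, Col P: 001, Corner: 1


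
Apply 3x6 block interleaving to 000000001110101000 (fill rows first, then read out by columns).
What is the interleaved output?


Matrix:
  000000
  001110
  101000
Read columns: 001000011010010000

001000011010010000


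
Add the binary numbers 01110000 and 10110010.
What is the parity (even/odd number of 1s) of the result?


01110000 = 112
10110010 = 178
Sum = 290 = 100100010
1s count = 3

odd parity (3 ones in 100100010)


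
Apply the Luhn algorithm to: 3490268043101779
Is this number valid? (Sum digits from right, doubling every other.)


Luhn sum = 72
72 mod 10 = 2

Invalid (Luhn sum mod 10 = 2)


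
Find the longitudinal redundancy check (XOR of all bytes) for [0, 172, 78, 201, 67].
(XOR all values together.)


XOR chain: 0 ^ 172 ^ 78 ^ 201 ^ 67 = 104

104


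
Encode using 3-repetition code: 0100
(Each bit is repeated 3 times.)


Each bit -> 3 copies

000111000000


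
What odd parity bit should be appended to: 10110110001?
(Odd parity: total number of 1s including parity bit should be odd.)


Number of 1s in data: 6
Parity bit: 1

1


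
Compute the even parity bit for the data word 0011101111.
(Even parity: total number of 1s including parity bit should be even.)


Number of 1s in data: 7
Parity bit: 1

1


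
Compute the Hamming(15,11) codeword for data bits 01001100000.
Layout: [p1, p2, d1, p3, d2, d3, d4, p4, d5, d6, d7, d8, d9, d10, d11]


Parity bits: p1=0, p2=1, p3=1, p4=0

010110001100000


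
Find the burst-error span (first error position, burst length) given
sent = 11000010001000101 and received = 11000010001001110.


XOR: 00000000000001011

Burst at position 13, length 4


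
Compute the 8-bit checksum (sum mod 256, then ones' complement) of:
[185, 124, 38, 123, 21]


Sum = 491 mod 256 = 235
Complement = 20

20


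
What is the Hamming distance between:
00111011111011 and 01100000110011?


XOR: 01011011001000
Count of 1s: 6

6


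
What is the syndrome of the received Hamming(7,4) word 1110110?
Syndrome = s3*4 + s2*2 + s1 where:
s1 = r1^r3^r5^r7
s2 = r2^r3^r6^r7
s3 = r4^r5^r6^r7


s1=1, s2=1, s3=0

Syndrome = 3 (error at position 3)


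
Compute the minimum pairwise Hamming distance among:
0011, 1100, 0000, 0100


Comparing all pairs, minimum distance: 1
Can detect 0 errors, correct 0 errors

1


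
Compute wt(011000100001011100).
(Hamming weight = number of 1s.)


Counting 1s in 011000100001011100

7


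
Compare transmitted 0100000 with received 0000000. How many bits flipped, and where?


XOR: 0100000

1 error(s) at position(s): 1


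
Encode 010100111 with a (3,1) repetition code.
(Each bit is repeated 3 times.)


Each bit -> 3 copies

000111000111000000111111111


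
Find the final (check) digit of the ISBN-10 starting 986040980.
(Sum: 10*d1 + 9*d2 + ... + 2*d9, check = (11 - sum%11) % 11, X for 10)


Weighted sum: 294
294 mod 11 = 8

Check digit: 3


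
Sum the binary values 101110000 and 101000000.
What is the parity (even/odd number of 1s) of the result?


101110000 = 368
101000000 = 320
Sum = 688 = 1010110000
1s count = 4

even parity (4 ones in 1010110000)


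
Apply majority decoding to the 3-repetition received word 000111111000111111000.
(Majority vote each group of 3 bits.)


Groups: 000, 111, 111, 000, 111, 111, 000
Majority votes: 0110110

0110110


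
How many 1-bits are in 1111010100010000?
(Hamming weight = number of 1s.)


Counting 1s in 1111010100010000

7


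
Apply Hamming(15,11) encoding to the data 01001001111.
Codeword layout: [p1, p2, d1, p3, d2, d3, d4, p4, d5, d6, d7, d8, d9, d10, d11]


Parity bits: p1=0, p2=0, p3=1, p4=1

000110011001111


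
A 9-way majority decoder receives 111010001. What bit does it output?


Ones: 5 out of 9
Threshold: 5

1 (5/9 voted 1)


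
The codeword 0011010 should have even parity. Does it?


Number of 1s: 3

No, parity error (3 ones)


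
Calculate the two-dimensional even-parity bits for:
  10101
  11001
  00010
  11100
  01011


Row parities: 11111
Column parities: 11001

Row P: 11111, Col P: 11001, Corner: 1


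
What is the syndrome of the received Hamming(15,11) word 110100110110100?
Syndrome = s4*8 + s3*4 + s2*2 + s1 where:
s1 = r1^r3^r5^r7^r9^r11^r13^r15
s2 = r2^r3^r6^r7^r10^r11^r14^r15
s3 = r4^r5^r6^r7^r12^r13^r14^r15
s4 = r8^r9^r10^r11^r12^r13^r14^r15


s1=0, s2=0, s3=1, s4=0

Syndrome = 4 (error at position 4)


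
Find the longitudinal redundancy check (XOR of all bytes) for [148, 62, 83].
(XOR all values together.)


XOR chain: 148 ^ 62 ^ 83 = 249

249


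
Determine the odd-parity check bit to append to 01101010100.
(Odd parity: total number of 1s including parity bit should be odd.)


Number of 1s in data: 5
Parity bit: 0

0


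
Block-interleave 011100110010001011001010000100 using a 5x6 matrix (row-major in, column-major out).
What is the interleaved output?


Matrix:
  011100
  110010
  001011
  001010
  000100
Read columns: 010001100010110100010111000100

010001100010110100010111000100


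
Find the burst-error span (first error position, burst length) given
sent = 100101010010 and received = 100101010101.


XOR: 000000000111

Burst at position 9, length 3


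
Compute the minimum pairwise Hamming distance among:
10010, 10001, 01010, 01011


Comparing all pairs, minimum distance: 1
Can detect 0 errors, correct 0 errors

1


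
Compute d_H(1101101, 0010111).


XOR: 1111010
Count of 1s: 5

5


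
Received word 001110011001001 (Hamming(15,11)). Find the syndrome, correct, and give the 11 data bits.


Syndrome = 0: no error detected

Data: 11001001001 (no errors)


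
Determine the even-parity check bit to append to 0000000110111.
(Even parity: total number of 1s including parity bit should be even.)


Number of 1s in data: 5
Parity bit: 1

1


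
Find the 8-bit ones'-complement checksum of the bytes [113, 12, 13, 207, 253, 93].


Sum = 691 mod 256 = 179
Complement = 76

76


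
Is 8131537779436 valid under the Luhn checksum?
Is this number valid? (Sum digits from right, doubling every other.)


Luhn sum = 70
70 mod 10 = 0

Valid (Luhn sum mod 10 = 0)


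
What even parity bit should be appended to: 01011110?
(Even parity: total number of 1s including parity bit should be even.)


Number of 1s in data: 5
Parity bit: 1

1


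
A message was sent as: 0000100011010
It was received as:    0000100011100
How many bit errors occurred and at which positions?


XOR: 0000000000110

2 error(s) at position(s): 10, 11


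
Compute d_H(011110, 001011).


XOR: 010101
Count of 1s: 3

3


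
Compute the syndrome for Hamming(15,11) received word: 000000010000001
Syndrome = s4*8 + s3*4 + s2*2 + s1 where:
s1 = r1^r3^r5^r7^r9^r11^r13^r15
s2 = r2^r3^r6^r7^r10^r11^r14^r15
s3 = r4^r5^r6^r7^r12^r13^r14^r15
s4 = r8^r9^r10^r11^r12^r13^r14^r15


s1=1, s2=1, s3=1, s4=0

Syndrome = 7 (error at position 7)


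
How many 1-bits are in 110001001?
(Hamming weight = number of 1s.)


Counting 1s in 110001001

4


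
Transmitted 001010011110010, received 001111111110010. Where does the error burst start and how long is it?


XOR: 000101100000000

Burst at position 3, length 4


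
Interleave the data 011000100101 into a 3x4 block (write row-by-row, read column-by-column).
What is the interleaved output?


Matrix:
  0110
  0010
  0101
Read columns: 000101110001

000101110001


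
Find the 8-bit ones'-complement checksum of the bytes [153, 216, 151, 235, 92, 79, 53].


Sum = 979 mod 256 = 211
Complement = 44

44


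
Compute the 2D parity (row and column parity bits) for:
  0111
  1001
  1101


Row parities: 101
Column parities: 0011

Row P: 101, Col P: 0011, Corner: 0


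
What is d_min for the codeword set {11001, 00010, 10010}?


Comparing all pairs, minimum distance: 1
Can detect 0 errors, correct 0 errors

1


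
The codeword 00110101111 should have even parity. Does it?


Number of 1s: 7

No, parity error (7 ones)


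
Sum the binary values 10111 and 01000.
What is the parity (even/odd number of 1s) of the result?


10111 = 23
01000 = 8
Sum = 31 = 11111
1s count = 5

odd parity (5 ones in 11111)


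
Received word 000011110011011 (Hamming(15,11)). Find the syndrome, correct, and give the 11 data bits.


Syndrome = 10: error at position 10

Data: 01110111011 (corrected bit 10)


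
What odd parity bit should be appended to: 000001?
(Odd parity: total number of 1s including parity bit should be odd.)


Number of 1s in data: 1
Parity bit: 0

0


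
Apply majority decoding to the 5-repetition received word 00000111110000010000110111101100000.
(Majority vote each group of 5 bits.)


Groups: 00000, 11111, 00000, 10000, 11011, 11011, 00000
Majority votes: 0100110

0100110


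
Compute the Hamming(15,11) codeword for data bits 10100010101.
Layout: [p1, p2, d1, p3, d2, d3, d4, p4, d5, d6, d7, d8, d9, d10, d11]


Parity bits: p1=0, p2=0, p3=1, p4=1

001101010010101


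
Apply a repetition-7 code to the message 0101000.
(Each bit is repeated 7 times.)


Each bit -> 7 copies

0000000111111100000001111111000000000000000000000


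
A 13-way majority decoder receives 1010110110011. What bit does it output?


Ones: 8 out of 13
Threshold: 7

1 (8/13 voted 1)


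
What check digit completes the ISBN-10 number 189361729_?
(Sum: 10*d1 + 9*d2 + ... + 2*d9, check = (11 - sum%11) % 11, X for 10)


Weighted sum: 268
268 mod 11 = 4

Check digit: 7


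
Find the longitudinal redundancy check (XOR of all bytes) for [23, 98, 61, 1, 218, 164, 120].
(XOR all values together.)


XOR chain: 23 ^ 98 ^ 61 ^ 1 ^ 218 ^ 164 ^ 120 = 79

79


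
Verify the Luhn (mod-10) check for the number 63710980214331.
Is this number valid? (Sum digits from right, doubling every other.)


Luhn sum = 51
51 mod 10 = 1

Invalid (Luhn sum mod 10 = 1)


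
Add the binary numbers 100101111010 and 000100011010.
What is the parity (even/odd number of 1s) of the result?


100101111010 = 2426
000100011010 = 282
Sum = 2708 = 101010010100
1s count = 5

odd parity (5 ones in 101010010100)


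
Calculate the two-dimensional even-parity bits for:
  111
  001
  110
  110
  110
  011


Row parities: 110000
Column parities: 011

Row P: 110000, Col P: 011, Corner: 0


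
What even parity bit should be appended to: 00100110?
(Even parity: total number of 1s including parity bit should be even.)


Number of 1s in data: 3
Parity bit: 1

1


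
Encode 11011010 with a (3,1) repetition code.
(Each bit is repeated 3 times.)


Each bit -> 3 copies

111111000111111000111000


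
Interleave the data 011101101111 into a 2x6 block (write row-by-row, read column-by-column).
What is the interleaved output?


Matrix:
  011101
  101111
Read columns: 011011110111

011011110111


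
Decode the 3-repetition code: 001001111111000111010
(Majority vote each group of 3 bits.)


Groups: 001, 001, 111, 111, 000, 111, 010
Majority votes: 0011010

0011010


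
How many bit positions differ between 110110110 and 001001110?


XOR: 111111000
Count of 1s: 6

6


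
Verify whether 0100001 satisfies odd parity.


Number of 1s: 2

No, parity error (2 ones)


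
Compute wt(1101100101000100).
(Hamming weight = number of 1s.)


Counting 1s in 1101100101000100

7


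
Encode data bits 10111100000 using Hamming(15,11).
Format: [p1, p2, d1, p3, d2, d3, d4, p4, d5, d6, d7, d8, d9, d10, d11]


Parity bits: p1=1, p2=0, p3=0, p4=0

101001101100000


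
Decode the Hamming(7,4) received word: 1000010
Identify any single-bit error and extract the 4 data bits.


Syndrome = 7: error at position 7

Data: 0011 (corrected bit 7)


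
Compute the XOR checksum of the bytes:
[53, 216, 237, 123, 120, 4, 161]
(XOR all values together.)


XOR chain: 53 ^ 216 ^ 237 ^ 123 ^ 120 ^ 4 ^ 161 = 166

166


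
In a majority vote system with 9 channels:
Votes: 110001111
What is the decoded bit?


Ones: 6 out of 9
Threshold: 5

1 (6/9 voted 1)


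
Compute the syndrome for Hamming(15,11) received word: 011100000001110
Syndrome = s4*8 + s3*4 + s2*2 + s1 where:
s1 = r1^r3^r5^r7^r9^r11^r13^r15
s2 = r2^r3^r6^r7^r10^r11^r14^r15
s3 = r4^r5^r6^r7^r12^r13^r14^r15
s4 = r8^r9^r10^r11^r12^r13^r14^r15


s1=0, s2=1, s3=0, s4=1

Syndrome = 10 (error at position 10)


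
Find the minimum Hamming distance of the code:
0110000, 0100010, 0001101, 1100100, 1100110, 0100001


Comparing all pairs, minimum distance: 1
Can detect 0 errors, correct 0 errors

1


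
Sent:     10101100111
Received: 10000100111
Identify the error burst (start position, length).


XOR: 00101000000

Burst at position 2, length 3


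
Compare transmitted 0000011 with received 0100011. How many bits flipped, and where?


XOR: 0100000

1 error(s) at position(s): 1


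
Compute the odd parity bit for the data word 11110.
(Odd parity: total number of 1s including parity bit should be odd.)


Number of 1s in data: 4
Parity bit: 1

1


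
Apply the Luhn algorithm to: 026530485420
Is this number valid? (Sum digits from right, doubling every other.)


Luhn sum = 41
41 mod 10 = 1

Invalid (Luhn sum mod 10 = 1)


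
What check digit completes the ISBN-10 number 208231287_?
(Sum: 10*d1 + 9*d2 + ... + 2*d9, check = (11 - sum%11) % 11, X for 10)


Weighted sum: 167
167 mod 11 = 2

Check digit: 9


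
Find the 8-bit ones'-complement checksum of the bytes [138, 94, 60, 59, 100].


Sum = 451 mod 256 = 195
Complement = 60

60


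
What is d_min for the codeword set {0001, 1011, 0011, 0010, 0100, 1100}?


Comparing all pairs, minimum distance: 1
Can detect 0 errors, correct 0 errors

1


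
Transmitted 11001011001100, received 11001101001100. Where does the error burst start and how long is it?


XOR: 00000110000000

Burst at position 5, length 2


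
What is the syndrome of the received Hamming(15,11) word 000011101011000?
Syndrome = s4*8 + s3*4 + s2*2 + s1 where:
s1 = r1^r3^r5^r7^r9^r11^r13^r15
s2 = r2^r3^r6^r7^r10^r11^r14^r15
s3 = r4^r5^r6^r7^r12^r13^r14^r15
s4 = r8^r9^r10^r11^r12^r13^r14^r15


s1=0, s2=1, s3=0, s4=1

Syndrome = 10 (error at position 10)


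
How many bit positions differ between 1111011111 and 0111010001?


XOR: 1000001110
Count of 1s: 4

4


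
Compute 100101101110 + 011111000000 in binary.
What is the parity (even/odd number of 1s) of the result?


100101101110 = 2414
011111000000 = 1984
Sum = 4398 = 1000100101110
1s count = 6

even parity (6 ones in 1000100101110)


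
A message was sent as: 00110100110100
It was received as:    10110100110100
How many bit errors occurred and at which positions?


XOR: 10000000000000

1 error(s) at position(s): 0


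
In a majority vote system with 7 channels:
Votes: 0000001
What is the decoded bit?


Ones: 1 out of 7
Threshold: 4

0 (1/7 voted 1)


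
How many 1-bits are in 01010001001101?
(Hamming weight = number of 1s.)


Counting 1s in 01010001001101

6


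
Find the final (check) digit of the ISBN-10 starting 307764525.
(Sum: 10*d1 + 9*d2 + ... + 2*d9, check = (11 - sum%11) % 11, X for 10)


Weighted sum: 227
227 mod 11 = 7

Check digit: 4


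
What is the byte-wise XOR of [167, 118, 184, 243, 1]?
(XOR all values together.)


XOR chain: 167 ^ 118 ^ 184 ^ 243 ^ 1 = 155

155


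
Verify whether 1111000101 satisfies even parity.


Number of 1s: 6

Yes, parity is correct (6 ones)


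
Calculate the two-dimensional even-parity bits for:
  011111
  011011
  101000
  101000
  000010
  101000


Row parities: 100010
Column parities: 101110

Row P: 100010, Col P: 101110, Corner: 0


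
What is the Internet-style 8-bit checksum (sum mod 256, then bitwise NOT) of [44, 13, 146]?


Sum = 203 mod 256 = 203
Complement = 52

52


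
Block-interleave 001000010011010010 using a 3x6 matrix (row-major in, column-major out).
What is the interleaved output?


Matrix:
  001000
  010011
  010010
Read columns: 000011100000011010

000011100000011010


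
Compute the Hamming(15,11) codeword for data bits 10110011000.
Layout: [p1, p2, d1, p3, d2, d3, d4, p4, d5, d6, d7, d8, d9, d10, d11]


Parity bits: p1=1, p2=0, p3=1, p4=0

101101100011000


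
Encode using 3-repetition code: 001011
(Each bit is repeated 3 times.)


Each bit -> 3 copies

000000111000111111


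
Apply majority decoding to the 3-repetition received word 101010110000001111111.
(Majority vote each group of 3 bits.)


Groups: 101, 010, 110, 000, 001, 111, 111
Majority votes: 1010011

1010011


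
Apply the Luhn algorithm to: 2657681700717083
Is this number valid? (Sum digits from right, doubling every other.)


Luhn sum = 59
59 mod 10 = 9

Invalid (Luhn sum mod 10 = 9)


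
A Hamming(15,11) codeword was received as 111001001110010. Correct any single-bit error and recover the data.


Syndrome = 0: no error detected

Data: 10101110010 (no errors)


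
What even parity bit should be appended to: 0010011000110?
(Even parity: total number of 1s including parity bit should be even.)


Number of 1s in data: 5
Parity bit: 1

1


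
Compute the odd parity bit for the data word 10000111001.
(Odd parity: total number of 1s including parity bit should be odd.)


Number of 1s in data: 5
Parity bit: 0

0


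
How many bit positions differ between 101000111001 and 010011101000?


XOR: 111011010001
Count of 1s: 7

7


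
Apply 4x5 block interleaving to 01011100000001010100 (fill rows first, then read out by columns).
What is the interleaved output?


Matrix:
  01011
  10000
  00010
  10100
Read columns: 01011000000110101000

01011000000110101000


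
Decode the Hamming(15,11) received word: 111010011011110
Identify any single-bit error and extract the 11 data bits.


Syndrome = 0: no error detected

Data: 11001011110 (no errors)


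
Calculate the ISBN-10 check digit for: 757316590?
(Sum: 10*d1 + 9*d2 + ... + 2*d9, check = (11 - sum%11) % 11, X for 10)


Weighted sum: 275
275 mod 11 = 0

Check digit: 0


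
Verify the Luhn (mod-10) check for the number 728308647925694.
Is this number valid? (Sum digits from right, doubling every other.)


Luhn sum = 84
84 mod 10 = 4

Invalid (Luhn sum mod 10 = 4)


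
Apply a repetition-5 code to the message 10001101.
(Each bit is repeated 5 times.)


Each bit -> 5 copies

1111100000000000000011111111110000011111


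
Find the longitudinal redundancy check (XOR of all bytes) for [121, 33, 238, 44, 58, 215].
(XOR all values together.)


XOR chain: 121 ^ 33 ^ 238 ^ 44 ^ 58 ^ 215 = 119

119


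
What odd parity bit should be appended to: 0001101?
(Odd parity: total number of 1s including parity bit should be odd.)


Number of 1s in data: 3
Parity bit: 0

0


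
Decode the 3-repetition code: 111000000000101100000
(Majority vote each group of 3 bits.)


Groups: 111, 000, 000, 000, 101, 100, 000
Majority votes: 1000100

1000100


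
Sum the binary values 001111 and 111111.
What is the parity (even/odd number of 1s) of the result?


001111 = 15
111111 = 63
Sum = 78 = 1001110
1s count = 4

even parity (4 ones in 1001110)


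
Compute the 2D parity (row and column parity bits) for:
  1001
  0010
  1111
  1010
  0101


Row parities: 01000
Column parities: 1011

Row P: 01000, Col P: 1011, Corner: 1


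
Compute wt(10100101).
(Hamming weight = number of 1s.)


Counting 1s in 10100101

4


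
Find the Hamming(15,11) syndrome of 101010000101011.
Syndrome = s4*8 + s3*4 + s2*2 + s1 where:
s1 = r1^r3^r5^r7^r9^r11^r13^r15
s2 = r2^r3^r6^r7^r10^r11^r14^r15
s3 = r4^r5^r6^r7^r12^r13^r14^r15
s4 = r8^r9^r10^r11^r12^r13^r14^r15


s1=0, s2=0, s3=0, s4=0

Syndrome = 0 (no error)


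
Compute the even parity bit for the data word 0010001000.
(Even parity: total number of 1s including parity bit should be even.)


Number of 1s in data: 2
Parity bit: 0

0


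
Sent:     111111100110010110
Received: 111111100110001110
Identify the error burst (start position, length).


XOR: 000000000000011000

Burst at position 13, length 2


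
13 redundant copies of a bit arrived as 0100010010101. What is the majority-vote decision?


Ones: 5 out of 13
Threshold: 7

0 (5/13 voted 1)


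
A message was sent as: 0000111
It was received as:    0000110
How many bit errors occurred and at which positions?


XOR: 0000001

1 error(s) at position(s): 6


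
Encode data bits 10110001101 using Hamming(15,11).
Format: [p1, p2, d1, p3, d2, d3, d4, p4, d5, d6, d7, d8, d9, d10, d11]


Parity bits: p1=0, p2=0, p3=1, p4=1

001101110001101


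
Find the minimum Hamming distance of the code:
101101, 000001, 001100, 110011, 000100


Comparing all pairs, minimum distance: 1
Can detect 0 errors, correct 0 errors

1


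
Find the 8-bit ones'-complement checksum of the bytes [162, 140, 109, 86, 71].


Sum = 568 mod 256 = 56
Complement = 199

199


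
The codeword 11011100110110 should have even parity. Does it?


Number of 1s: 9

No, parity error (9 ones)


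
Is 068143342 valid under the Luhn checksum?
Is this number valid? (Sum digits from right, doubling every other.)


Luhn sum = 36
36 mod 10 = 6

Invalid (Luhn sum mod 10 = 6)


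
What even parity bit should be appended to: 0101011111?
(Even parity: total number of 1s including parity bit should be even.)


Number of 1s in data: 7
Parity bit: 1

1


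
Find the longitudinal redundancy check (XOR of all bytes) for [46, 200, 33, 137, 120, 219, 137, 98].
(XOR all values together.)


XOR chain: 46 ^ 200 ^ 33 ^ 137 ^ 120 ^ 219 ^ 137 ^ 98 = 6

6


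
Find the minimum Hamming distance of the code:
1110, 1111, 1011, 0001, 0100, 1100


Comparing all pairs, minimum distance: 1
Can detect 0 errors, correct 0 errors

1


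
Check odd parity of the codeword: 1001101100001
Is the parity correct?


Number of 1s: 6

No, parity error (6 ones)


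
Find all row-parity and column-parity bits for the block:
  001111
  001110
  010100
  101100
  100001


Row parities: 01010
Column parities: 011000

Row P: 01010, Col P: 011000, Corner: 0


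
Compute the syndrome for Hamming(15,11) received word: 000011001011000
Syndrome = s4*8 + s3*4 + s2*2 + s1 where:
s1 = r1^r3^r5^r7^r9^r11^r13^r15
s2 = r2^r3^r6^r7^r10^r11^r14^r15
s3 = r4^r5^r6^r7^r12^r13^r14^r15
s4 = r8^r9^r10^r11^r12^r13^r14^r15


s1=1, s2=0, s3=1, s4=1

Syndrome = 13 (error at position 13)


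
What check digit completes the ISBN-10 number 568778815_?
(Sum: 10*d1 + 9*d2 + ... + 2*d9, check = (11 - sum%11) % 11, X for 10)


Weighted sum: 344
344 mod 11 = 3

Check digit: 8


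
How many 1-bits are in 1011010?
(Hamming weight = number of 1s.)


Counting 1s in 1011010

4


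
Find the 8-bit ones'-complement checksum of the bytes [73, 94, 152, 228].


Sum = 547 mod 256 = 35
Complement = 220

220


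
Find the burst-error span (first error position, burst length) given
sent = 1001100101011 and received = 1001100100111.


XOR: 0000000001100

Burst at position 9, length 2


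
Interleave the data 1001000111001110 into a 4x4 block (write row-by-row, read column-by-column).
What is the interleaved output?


Matrix:
  1001
  0001
  1100
  1110
Read columns: 1011001100011100

1011001100011100


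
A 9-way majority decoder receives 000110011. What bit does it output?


Ones: 4 out of 9
Threshold: 5

0 (4/9 voted 1)


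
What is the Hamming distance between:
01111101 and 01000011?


XOR: 00111110
Count of 1s: 5

5


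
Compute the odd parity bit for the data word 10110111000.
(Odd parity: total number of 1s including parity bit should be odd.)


Number of 1s in data: 6
Parity bit: 1

1


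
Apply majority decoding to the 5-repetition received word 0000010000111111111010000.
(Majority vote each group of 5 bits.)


Groups: 00000, 10000, 11111, 11110, 10000
Majority votes: 00110

00110


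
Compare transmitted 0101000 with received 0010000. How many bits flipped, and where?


XOR: 0111000

3 error(s) at position(s): 1, 2, 3


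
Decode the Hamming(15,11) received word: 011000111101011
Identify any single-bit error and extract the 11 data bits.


Syndrome = 0: no error detected

Data: 10011101011 (no errors)


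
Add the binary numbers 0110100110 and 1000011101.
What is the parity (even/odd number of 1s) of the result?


0110100110 = 422
1000011101 = 541
Sum = 963 = 1111000011
1s count = 6

even parity (6 ones in 1111000011)


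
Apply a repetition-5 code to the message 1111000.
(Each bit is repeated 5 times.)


Each bit -> 5 copies

11111111111111111111000000000000000


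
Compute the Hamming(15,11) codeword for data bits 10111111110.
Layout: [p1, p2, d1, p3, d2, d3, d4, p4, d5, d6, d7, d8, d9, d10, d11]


Parity bits: p1=1, p2=0, p3=1, p4=0

101101101111110


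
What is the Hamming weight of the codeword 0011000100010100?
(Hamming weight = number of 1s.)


Counting 1s in 0011000100010100

5


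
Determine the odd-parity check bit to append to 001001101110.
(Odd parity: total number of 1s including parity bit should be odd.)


Number of 1s in data: 6
Parity bit: 1

1


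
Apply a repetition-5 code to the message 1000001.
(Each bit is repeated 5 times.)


Each bit -> 5 copies

11111000000000000000000000000011111


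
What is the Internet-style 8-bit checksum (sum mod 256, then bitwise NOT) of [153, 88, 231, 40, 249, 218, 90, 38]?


Sum = 1107 mod 256 = 83
Complement = 172

172
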